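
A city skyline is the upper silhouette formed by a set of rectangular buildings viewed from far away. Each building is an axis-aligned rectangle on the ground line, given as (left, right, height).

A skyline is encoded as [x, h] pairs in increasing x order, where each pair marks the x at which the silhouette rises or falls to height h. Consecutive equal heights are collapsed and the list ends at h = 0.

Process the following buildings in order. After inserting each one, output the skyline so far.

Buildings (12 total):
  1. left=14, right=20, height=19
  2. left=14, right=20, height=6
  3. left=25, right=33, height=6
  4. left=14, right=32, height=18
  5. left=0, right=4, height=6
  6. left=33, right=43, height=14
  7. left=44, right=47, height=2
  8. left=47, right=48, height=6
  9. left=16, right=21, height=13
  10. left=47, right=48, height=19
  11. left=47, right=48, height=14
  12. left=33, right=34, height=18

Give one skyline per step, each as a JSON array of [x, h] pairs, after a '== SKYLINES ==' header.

== SKYLINES ==
[[14,19],[20,0]]
[[14,19],[20,0]]
[[14,19],[20,0],[25,6],[33,0]]
[[14,19],[20,18],[32,6],[33,0]]
[[0,6],[4,0],[14,19],[20,18],[32,6],[33,0]]
[[0,6],[4,0],[14,19],[20,18],[32,6],[33,14],[43,0]]
[[0,6],[4,0],[14,19],[20,18],[32,6],[33,14],[43,0],[44,2],[47,0]]
[[0,6],[4,0],[14,19],[20,18],[32,6],[33,14],[43,0],[44,2],[47,6],[48,0]]
[[0,6],[4,0],[14,19],[20,18],[32,6],[33,14],[43,0],[44,2],[47,6],[48,0]]
[[0,6],[4,0],[14,19],[20,18],[32,6],[33,14],[43,0],[44,2],[47,19],[48,0]]
[[0,6],[4,0],[14,19],[20,18],[32,6],[33,14],[43,0],[44,2],[47,19],[48,0]]
[[0,6],[4,0],[14,19],[20,18],[32,6],[33,18],[34,14],[43,0],[44,2],[47,19],[48,0]]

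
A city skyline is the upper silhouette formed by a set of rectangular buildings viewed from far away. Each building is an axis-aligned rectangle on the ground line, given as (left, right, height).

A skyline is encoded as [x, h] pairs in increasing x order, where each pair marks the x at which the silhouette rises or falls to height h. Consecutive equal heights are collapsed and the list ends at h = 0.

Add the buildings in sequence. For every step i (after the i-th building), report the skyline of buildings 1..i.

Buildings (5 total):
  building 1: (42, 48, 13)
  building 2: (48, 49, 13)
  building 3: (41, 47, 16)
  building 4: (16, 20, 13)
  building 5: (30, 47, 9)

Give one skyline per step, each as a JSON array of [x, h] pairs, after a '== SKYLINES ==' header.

== SKYLINES ==
[[42,13],[48,0]]
[[42,13],[49,0]]
[[41,16],[47,13],[49,0]]
[[16,13],[20,0],[41,16],[47,13],[49,0]]
[[16,13],[20,0],[30,9],[41,16],[47,13],[49,0]]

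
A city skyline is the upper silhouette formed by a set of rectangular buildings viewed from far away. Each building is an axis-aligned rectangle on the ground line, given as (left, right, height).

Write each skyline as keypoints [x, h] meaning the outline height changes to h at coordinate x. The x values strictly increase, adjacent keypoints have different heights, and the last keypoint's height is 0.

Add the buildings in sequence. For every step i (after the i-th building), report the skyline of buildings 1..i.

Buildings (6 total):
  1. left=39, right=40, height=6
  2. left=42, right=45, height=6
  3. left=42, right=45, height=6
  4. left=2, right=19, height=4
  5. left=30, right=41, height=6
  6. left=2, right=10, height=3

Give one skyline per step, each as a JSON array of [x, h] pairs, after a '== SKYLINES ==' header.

== SKYLINES ==
[[39,6],[40,0]]
[[39,6],[40,0],[42,6],[45,0]]
[[39,6],[40,0],[42,6],[45,0]]
[[2,4],[19,0],[39,6],[40,0],[42,6],[45,0]]
[[2,4],[19,0],[30,6],[41,0],[42,6],[45,0]]
[[2,4],[19,0],[30,6],[41,0],[42,6],[45,0]]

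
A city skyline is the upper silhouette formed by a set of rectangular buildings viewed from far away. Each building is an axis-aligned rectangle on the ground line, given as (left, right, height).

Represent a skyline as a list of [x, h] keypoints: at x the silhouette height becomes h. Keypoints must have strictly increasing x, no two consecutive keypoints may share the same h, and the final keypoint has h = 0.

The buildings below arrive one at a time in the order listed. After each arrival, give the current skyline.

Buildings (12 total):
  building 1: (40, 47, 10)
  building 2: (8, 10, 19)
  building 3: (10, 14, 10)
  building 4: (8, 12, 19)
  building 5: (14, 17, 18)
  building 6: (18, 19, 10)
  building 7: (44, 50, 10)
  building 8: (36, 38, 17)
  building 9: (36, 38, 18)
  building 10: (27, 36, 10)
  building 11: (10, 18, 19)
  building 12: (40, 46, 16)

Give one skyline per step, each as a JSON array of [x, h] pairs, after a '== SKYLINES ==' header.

== SKYLINES ==
[[40,10],[47,0]]
[[8,19],[10,0],[40,10],[47,0]]
[[8,19],[10,10],[14,0],[40,10],[47,0]]
[[8,19],[12,10],[14,0],[40,10],[47,0]]
[[8,19],[12,10],[14,18],[17,0],[40,10],[47,0]]
[[8,19],[12,10],[14,18],[17,0],[18,10],[19,0],[40,10],[47,0]]
[[8,19],[12,10],[14,18],[17,0],[18,10],[19,0],[40,10],[50,0]]
[[8,19],[12,10],[14,18],[17,0],[18,10],[19,0],[36,17],[38,0],[40,10],[50,0]]
[[8,19],[12,10],[14,18],[17,0],[18,10],[19,0],[36,18],[38,0],[40,10],[50,0]]
[[8,19],[12,10],[14,18],[17,0],[18,10],[19,0],[27,10],[36,18],[38,0],[40,10],[50,0]]
[[8,19],[18,10],[19,0],[27,10],[36,18],[38,0],[40,10],[50,0]]
[[8,19],[18,10],[19,0],[27,10],[36,18],[38,0],[40,16],[46,10],[50,0]]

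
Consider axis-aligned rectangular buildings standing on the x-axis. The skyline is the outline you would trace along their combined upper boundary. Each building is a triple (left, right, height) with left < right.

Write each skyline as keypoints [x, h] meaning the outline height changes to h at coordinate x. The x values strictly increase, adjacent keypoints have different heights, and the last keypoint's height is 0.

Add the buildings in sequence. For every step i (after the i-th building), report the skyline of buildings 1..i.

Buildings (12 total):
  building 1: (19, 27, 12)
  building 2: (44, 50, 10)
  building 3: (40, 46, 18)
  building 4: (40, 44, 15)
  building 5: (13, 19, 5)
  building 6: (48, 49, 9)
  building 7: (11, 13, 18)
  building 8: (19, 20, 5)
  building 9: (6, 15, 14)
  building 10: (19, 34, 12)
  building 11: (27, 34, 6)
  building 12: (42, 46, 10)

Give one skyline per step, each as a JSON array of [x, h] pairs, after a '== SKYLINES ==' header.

== SKYLINES ==
[[19,12],[27,0]]
[[19,12],[27,0],[44,10],[50,0]]
[[19,12],[27,0],[40,18],[46,10],[50,0]]
[[19,12],[27,0],[40,18],[46,10],[50,0]]
[[13,5],[19,12],[27,0],[40,18],[46,10],[50,0]]
[[13,5],[19,12],[27,0],[40,18],[46,10],[50,0]]
[[11,18],[13,5],[19,12],[27,0],[40,18],[46,10],[50,0]]
[[11,18],[13,5],[19,12],[27,0],[40,18],[46,10],[50,0]]
[[6,14],[11,18],[13,14],[15,5],[19,12],[27,0],[40,18],[46,10],[50,0]]
[[6,14],[11,18],[13,14],[15,5],[19,12],[34,0],[40,18],[46,10],[50,0]]
[[6,14],[11,18],[13,14],[15,5],[19,12],[34,0],[40,18],[46,10],[50,0]]
[[6,14],[11,18],[13,14],[15,5],[19,12],[34,0],[40,18],[46,10],[50,0]]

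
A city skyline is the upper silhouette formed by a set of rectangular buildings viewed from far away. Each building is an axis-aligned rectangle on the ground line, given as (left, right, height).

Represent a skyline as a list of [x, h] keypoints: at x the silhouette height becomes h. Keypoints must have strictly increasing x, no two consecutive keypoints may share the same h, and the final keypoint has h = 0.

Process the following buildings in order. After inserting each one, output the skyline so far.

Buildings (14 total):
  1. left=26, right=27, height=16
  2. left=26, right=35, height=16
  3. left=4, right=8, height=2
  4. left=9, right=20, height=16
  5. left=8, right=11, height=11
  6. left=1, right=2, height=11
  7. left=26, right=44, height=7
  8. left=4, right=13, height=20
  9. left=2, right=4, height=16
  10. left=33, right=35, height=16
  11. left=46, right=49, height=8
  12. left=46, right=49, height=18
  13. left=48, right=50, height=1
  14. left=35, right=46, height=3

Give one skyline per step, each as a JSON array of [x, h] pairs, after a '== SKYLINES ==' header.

== SKYLINES ==
[[26,16],[27,0]]
[[26,16],[35,0]]
[[4,2],[8,0],[26,16],[35,0]]
[[4,2],[8,0],[9,16],[20,0],[26,16],[35,0]]
[[4,2],[8,11],[9,16],[20,0],[26,16],[35,0]]
[[1,11],[2,0],[4,2],[8,11],[9,16],[20,0],[26,16],[35,0]]
[[1,11],[2,0],[4,2],[8,11],[9,16],[20,0],[26,16],[35,7],[44,0]]
[[1,11],[2,0],[4,20],[13,16],[20,0],[26,16],[35,7],[44,0]]
[[1,11],[2,16],[4,20],[13,16],[20,0],[26,16],[35,7],[44,0]]
[[1,11],[2,16],[4,20],[13,16],[20,0],[26,16],[35,7],[44,0]]
[[1,11],[2,16],[4,20],[13,16],[20,0],[26,16],[35,7],[44,0],[46,8],[49,0]]
[[1,11],[2,16],[4,20],[13,16],[20,0],[26,16],[35,7],[44,0],[46,18],[49,0]]
[[1,11],[2,16],[4,20],[13,16],[20,0],[26,16],[35,7],[44,0],[46,18],[49,1],[50,0]]
[[1,11],[2,16],[4,20],[13,16],[20,0],[26,16],[35,7],[44,3],[46,18],[49,1],[50,0]]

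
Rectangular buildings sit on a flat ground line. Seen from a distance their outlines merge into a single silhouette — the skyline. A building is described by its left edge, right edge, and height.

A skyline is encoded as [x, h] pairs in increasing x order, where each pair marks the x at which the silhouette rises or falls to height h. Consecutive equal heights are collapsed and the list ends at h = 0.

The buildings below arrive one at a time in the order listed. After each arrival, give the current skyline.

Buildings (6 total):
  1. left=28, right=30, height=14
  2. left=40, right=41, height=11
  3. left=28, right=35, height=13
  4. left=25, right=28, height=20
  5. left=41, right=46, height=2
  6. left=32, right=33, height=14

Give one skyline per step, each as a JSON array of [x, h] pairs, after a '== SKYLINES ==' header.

== SKYLINES ==
[[28,14],[30,0]]
[[28,14],[30,0],[40,11],[41,0]]
[[28,14],[30,13],[35,0],[40,11],[41,0]]
[[25,20],[28,14],[30,13],[35,0],[40,11],[41,0]]
[[25,20],[28,14],[30,13],[35,0],[40,11],[41,2],[46,0]]
[[25,20],[28,14],[30,13],[32,14],[33,13],[35,0],[40,11],[41,2],[46,0]]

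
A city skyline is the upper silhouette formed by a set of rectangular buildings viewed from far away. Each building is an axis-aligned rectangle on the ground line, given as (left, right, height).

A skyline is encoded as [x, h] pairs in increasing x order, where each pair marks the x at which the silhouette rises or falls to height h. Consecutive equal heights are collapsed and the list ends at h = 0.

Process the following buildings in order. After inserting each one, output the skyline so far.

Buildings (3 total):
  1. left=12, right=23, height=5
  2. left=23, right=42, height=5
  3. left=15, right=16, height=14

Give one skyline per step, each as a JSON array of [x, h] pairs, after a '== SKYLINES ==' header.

== SKYLINES ==
[[12,5],[23,0]]
[[12,5],[42,0]]
[[12,5],[15,14],[16,5],[42,0]]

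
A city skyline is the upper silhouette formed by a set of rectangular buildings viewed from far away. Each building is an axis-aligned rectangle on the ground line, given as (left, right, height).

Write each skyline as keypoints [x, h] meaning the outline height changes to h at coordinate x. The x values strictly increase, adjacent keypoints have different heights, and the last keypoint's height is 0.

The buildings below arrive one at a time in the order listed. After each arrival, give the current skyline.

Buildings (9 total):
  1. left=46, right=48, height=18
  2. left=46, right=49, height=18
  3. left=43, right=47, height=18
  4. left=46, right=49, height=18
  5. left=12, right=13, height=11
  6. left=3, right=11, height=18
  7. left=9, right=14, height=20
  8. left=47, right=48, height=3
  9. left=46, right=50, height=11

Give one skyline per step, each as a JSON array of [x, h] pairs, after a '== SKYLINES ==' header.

== SKYLINES ==
[[46,18],[48,0]]
[[46,18],[49,0]]
[[43,18],[49,0]]
[[43,18],[49,0]]
[[12,11],[13,0],[43,18],[49,0]]
[[3,18],[11,0],[12,11],[13,0],[43,18],[49,0]]
[[3,18],[9,20],[14,0],[43,18],[49,0]]
[[3,18],[9,20],[14,0],[43,18],[49,0]]
[[3,18],[9,20],[14,0],[43,18],[49,11],[50,0]]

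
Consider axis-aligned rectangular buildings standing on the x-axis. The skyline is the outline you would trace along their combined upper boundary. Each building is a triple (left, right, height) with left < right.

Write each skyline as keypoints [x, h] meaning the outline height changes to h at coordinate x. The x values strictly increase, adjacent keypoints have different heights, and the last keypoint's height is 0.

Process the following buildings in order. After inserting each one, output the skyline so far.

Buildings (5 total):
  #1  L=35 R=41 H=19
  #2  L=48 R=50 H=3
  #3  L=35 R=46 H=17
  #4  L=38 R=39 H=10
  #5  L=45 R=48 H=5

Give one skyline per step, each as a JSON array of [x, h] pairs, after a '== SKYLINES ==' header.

== SKYLINES ==
[[35,19],[41,0]]
[[35,19],[41,0],[48,3],[50,0]]
[[35,19],[41,17],[46,0],[48,3],[50,0]]
[[35,19],[41,17],[46,0],[48,3],[50,0]]
[[35,19],[41,17],[46,5],[48,3],[50,0]]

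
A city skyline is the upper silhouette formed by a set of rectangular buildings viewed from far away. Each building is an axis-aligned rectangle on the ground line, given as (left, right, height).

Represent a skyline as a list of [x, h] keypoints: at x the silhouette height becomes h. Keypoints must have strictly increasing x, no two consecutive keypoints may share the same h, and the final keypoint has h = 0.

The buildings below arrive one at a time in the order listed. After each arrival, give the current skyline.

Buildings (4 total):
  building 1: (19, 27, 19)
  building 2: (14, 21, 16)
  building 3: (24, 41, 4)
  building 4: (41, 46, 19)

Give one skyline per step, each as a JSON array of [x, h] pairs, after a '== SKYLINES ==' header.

== SKYLINES ==
[[19,19],[27,0]]
[[14,16],[19,19],[27,0]]
[[14,16],[19,19],[27,4],[41,0]]
[[14,16],[19,19],[27,4],[41,19],[46,0]]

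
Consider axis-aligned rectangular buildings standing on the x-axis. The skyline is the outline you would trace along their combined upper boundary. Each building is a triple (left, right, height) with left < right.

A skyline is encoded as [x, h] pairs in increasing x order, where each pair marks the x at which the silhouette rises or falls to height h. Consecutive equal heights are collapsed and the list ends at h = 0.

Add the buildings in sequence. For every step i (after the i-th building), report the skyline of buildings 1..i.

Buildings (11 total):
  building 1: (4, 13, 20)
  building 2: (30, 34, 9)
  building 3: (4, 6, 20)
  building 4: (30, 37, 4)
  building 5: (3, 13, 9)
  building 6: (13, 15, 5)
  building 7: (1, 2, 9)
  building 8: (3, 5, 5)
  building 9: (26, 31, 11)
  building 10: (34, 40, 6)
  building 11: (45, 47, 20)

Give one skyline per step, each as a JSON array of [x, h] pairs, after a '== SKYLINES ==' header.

== SKYLINES ==
[[4,20],[13,0]]
[[4,20],[13,0],[30,9],[34,0]]
[[4,20],[13,0],[30,9],[34,0]]
[[4,20],[13,0],[30,9],[34,4],[37,0]]
[[3,9],[4,20],[13,0],[30,9],[34,4],[37,0]]
[[3,9],[4,20],[13,5],[15,0],[30,9],[34,4],[37,0]]
[[1,9],[2,0],[3,9],[4,20],[13,5],[15,0],[30,9],[34,4],[37,0]]
[[1,9],[2,0],[3,9],[4,20],[13,5],[15,0],[30,9],[34,4],[37,0]]
[[1,9],[2,0],[3,9],[4,20],[13,5],[15,0],[26,11],[31,9],[34,4],[37,0]]
[[1,9],[2,0],[3,9],[4,20],[13,5],[15,0],[26,11],[31,9],[34,6],[40,0]]
[[1,9],[2,0],[3,9],[4,20],[13,5],[15,0],[26,11],[31,9],[34,6],[40,0],[45,20],[47,0]]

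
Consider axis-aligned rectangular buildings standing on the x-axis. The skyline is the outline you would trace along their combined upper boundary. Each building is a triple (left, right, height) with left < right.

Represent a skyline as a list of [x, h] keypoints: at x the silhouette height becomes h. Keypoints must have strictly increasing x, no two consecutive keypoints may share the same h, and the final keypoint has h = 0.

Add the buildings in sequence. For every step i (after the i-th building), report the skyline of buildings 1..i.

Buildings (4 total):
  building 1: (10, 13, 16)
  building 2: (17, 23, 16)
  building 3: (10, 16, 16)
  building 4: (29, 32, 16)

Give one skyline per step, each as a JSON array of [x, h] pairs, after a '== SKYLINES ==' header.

== SKYLINES ==
[[10,16],[13,0]]
[[10,16],[13,0],[17,16],[23,0]]
[[10,16],[16,0],[17,16],[23,0]]
[[10,16],[16,0],[17,16],[23,0],[29,16],[32,0]]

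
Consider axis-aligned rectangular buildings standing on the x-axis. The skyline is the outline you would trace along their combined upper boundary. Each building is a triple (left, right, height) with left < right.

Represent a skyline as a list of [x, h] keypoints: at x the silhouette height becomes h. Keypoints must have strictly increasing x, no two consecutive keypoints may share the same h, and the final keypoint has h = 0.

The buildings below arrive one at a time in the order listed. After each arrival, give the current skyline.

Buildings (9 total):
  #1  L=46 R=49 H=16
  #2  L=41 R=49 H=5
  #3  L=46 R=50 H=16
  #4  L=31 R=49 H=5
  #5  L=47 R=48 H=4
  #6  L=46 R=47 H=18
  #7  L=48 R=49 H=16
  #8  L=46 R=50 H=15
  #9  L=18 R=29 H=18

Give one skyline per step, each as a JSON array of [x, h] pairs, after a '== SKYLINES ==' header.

== SKYLINES ==
[[46,16],[49,0]]
[[41,5],[46,16],[49,0]]
[[41,5],[46,16],[50,0]]
[[31,5],[46,16],[50,0]]
[[31,5],[46,16],[50,0]]
[[31,5],[46,18],[47,16],[50,0]]
[[31,5],[46,18],[47,16],[50,0]]
[[31,5],[46,18],[47,16],[50,0]]
[[18,18],[29,0],[31,5],[46,18],[47,16],[50,0]]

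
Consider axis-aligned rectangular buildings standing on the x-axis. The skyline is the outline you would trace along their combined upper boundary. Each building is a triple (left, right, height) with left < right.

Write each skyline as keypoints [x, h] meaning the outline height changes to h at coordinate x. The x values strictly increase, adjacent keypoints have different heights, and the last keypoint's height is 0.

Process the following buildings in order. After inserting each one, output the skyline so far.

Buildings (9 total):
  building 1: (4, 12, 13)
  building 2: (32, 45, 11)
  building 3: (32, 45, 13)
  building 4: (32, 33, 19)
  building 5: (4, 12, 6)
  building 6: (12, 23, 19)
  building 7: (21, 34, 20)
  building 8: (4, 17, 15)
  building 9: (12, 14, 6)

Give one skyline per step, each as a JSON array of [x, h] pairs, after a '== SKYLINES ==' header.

== SKYLINES ==
[[4,13],[12,0]]
[[4,13],[12,0],[32,11],[45,0]]
[[4,13],[12,0],[32,13],[45,0]]
[[4,13],[12,0],[32,19],[33,13],[45,0]]
[[4,13],[12,0],[32,19],[33,13],[45,0]]
[[4,13],[12,19],[23,0],[32,19],[33,13],[45,0]]
[[4,13],[12,19],[21,20],[34,13],[45,0]]
[[4,15],[12,19],[21,20],[34,13],[45,0]]
[[4,15],[12,19],[21,20],[34,13],[45,0]]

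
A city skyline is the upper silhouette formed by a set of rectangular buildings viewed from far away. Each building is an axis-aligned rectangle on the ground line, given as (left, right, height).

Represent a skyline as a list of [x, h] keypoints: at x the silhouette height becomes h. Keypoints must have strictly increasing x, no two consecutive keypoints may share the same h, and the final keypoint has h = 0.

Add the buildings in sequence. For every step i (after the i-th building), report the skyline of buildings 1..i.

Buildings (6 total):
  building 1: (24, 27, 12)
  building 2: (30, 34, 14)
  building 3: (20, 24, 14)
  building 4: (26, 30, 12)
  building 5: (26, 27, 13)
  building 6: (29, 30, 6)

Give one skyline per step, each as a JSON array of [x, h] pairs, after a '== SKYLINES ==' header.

== SKYLINES ==
[[24,12],[27,0]]
[[24,12],[27,0],[30,14],[34,0]]
[[20,14],[24,12],[27,0],[30,14],[34,0]]
[[20,14],[24,12],[30,14],[34,0]]
[[20,14],[24,12],[26,13],[27,12],[30,14],[34,0]]
[[20,14],[24,12],[26,13],[27,12],[30,14],[34,0]]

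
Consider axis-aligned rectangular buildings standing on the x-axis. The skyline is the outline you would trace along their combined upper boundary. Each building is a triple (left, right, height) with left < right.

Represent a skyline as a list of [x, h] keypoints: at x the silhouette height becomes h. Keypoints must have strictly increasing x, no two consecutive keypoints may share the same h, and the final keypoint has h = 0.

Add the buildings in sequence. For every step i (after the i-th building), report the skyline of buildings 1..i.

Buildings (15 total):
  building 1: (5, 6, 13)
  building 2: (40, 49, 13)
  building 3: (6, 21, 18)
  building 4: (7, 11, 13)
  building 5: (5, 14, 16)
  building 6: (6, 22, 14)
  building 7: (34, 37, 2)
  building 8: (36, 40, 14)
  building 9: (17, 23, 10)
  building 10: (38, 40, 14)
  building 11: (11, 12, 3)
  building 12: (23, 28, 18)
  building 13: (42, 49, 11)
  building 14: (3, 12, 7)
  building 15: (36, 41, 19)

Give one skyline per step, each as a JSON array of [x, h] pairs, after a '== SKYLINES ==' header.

== SKYLINES ==
[[5,13],[6,0]]
[[5,13],[6,0],[40,13],[49,0]]
[[5,13],[6,18],[21,0],[40,13],[49,0]]
[[5,13],[6,18],[21,0],[40,13],[49,0]]
[[5,16],[6,18],[21,0],[40,13],[49,0]]
[[5,16],[6,18],[21,14],[22,0],[40,13],[49,0]]
[[5,16],[6,18],[21,14],[22,0],[34,2],[37,0],[40,13],[49,0]]
[[5,16],[6,18],[21,14],[22,0],[34,2],[36,14],[40,13],[49,0]]
[[5,16],[6,18],[21,14],[22,10],[23,0],[34,2],[36,14],[40,13],[49,0]]
[[5,16],[6,18],[21,14],[22,10],[23,0],[34,2],[36,14],[40,13],[49,0]]
[[5,16],[6,18],[21,14],[22,10],[23,0],[34,2],[36,14],[40,13],[49,0]]
[[5,16],[6,18],[21,14],[22,10],[23,18],[28,0],[34,2],[36,14],[40,13],[49,0]]
[[5,16],[6,18],[21,14],[22,10],[23,18],[28,0],[34,2],[36,14],[40,13],[49,0]]
[[3,7],[5,16],[6,18],[21,14],[22,10],[23,18],[28,0],[34,2],[36,14],[40,13],[49,0]]
[[3,7],[5,16],[6,18],[21,14],[22,10],[23,18],[28,0],[34,2],[36,19],[41,13],[49,0]]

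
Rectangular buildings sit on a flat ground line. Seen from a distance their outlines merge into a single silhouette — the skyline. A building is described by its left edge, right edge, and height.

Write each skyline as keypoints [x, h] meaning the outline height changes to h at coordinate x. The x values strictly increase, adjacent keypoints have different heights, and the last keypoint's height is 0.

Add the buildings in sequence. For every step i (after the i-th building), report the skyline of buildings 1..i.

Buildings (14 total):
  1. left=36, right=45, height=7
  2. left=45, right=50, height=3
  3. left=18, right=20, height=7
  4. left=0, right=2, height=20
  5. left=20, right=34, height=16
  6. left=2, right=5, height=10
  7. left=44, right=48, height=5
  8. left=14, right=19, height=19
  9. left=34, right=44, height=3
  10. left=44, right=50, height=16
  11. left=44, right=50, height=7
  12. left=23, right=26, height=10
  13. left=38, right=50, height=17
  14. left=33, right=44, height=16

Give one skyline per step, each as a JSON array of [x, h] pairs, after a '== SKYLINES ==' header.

== SKYLINES ==
[[36,7],[45,0]]
[[36,7],[45,3],[50,0]]
[[18,7],[20,0],[36,7],[45,3],[50,0]]
[[0,20],[2,0],[18,7],[20,0],[36,7],[45,3],[50,0]]
[[0,20],[2,0],[18,7],[20,16],[34,0],[36,7],[45,3],[50,0]]
[[0,20],[2,10],[5,0],[18,7],[20,16],[34,0],[36,7],[45,3],[50,0]]
[[0,20],[2,10],[5,0],[18,7],[20,16],[34,0],[36,7],[45,5],[48,3],[50,0]]
[[0,20],[2,10],[5,0],[14,19],[19,7],[20,16],[34,0],[36,7],[45,5],[48,3],[50,0]]
[[0,20],[2,10],[5,0],[14,19],[19,7],[20,16],[34,3],[36,7],[45,5],[48,3],[50,0]]
[[0,20],[2,10],[5,0],[14,19],[19,7],[20,16],[34,3],[36,7],[44,16],[50,0]]
[[0,20],[2,10],[5,0],[14,19],[19,7],[20,16],[34,3],[36,7],[44,16],[50,0]]
[[0,20],[2,10],[5,0],[14,19],[19,7],[20,16],[34,3],[36,7],[44,16],[50,0]]
[[0,20],[2,10],[5,0],[14,19],[19,7],[20,16],[34,3],[36,7],[38,17],[50,0]]
[[0,20],[2,10],[5,0],[14,19],[19,7],[20,16],[38,17],[50,0]]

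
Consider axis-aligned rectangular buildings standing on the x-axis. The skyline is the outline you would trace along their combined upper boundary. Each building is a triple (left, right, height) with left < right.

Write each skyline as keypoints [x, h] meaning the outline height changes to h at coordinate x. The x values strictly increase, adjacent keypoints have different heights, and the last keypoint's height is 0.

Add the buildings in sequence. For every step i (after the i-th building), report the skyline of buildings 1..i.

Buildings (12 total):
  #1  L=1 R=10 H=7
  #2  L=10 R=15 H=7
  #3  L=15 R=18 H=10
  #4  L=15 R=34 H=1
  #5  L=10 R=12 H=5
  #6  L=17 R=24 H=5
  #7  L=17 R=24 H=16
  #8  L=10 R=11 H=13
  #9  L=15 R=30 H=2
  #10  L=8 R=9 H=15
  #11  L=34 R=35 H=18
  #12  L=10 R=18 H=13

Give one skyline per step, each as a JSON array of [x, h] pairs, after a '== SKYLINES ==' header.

== SKYLINES ==
[[1,7],[10,0]]
[[1,7],[15,0]]
[[1,7],[15,10],[18,0]]
[[1,7],[15,10],[18,1],[34,0]]
[[1,7],[15,10],[18,1],[34,0]]
[[1,7],[15,10],[18,5],[24,1],[34,0]]
[[1,7],[15,10],[17,16],[24,1],[34,0]]
[[1,7],[10,13],[11,7],[15,10],[17,16],[24,1],[34,0]]
[[1,7],[10,13],[11,7],[15,10],[17,16],[24,2],[30,1],[34,0]]
[[1,7],[8,15],[9,7],[10,13],[11,7],[15,10],[17,16],[24,2],[30,1],[34,0]]
[[1,7],[8,15],[9,7],[10,13],[11,7],[15,10],[17,16],[24,2],[30,1],[34,18],[35,0]]
[[1,7],[8,15],[9,7],[10,13],[17,16],[24,2],[30,1],[34,18],[35,0]]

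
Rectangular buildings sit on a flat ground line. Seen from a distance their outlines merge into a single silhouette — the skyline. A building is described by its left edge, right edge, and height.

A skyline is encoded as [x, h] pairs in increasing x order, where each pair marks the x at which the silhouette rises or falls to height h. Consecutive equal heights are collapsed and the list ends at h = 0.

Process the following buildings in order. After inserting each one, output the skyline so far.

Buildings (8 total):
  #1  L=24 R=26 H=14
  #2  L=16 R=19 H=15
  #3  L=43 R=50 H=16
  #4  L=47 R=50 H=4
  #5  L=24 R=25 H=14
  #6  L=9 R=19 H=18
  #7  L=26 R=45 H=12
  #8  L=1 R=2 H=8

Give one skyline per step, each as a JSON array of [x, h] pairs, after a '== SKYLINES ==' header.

== SKYLINES ==
[[24,14],[26,0]]
[[16,15],[19,0],[24,14],[26,0]]
[[16,15],[19,0],[24,14],[26,0],[43,16],[50,0]]
[[16,15],[19,0],[24,14],[26,0],[43,16],[50,0]]
[[16,15],[19,0],[24,14],[26,0],[43,16],[50,0]]
[[9,18],[19,0],[24,14],[26,0],[43,16],[50,0]]
[[9,18],[19,0],[24,14],[26,12],[43,16],[50,0]]
[[1,8],[2,0],[9,18],[19,0],[24,14],[26,12],[43,16],[50,0]]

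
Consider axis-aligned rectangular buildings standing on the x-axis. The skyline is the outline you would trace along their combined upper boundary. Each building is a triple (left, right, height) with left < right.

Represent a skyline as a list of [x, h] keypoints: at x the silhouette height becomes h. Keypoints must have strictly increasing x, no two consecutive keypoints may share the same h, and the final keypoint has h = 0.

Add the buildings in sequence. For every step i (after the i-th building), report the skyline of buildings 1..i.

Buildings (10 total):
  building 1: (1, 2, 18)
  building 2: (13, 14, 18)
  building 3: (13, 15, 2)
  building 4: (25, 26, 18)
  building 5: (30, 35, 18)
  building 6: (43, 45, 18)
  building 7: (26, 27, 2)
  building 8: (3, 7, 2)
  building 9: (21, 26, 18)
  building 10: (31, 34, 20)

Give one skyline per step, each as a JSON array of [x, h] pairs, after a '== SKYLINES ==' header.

== SKYLINES ==
[[1,18],[2,0]]
[[1,18],[2,0],[13,18],[14,0]]
[[1,18],[2,0],[13,18],[14,2],[15,0]]
[[1,18],[2,0],[13,18],[14,2],[15,0],[25,18],[26,0]]
[[1,18],[2,0],[13,18],[14,2],[15,0],[25,18],[26,0],[30,18],[35,0]]
[[1,18],[2,0],[13,18],[14,2],[15,0],[25,18],[26,0],[30,18],[35,0],[43,18],[45,0]]
[[1,18],[2,0],[13,18],[14,2],[15,0],[25,18],[26,2],[27,0],[30,18],[35,0],[43,18],[45,0]]
[[1,18],[2,0],[3,2],[7,0],[13,18],[14,2],[15,0],[25,18],[26,2],[27,0],[30,18],[35,0],[43,18],[45,0]]
[[1,18],[2,0],[3,2],[7,0],[13,18],[14,2],[15,0],[21,18],[26,2],[27,0],[30,18],[35,0],[43,18],[45,0]]
[[1,18],[2,0],[3,2],[7,0],[13,18],[14,2],[15,0],[21,18],[26,2],[27,0],[30,18],[31,20],[34,18],[35,0],[43,18],[45,0]]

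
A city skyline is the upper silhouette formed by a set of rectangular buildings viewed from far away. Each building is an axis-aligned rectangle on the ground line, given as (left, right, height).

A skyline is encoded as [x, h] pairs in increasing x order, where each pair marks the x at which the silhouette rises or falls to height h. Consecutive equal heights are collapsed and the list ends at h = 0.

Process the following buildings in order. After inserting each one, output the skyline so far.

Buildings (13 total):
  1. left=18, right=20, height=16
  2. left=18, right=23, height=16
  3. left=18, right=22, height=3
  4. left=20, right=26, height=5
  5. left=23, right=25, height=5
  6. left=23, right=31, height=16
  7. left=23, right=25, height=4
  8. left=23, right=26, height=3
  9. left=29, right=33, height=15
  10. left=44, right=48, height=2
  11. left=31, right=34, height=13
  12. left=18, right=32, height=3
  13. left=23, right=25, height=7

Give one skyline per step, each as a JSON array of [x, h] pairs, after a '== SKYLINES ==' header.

== SKYLINES ==
[[18,16],[20,0]]
[[18,16],[23,0]]
[[18,16],[23,0]]
[[18,16],[23,5],[26,0]]
[[18,16],[23,5],[26,0]]
[[18,16],[31,0]]
[[18,16],[31,0]]
[[18,16],[31,0]]
[[18,16],[31,15],[33,0]]
[[18,16],[31,15],[33,0],[44,2],[48,0]]
[[18,16],[31,15],[33,13],[34,0],[44,2],[48,0]]
[[18,16],[31,15],[33,13],[34,0],[44,2],[48,0]]
[[18,16],[31,15],[33,13],[34,0],[44,2],[48,0]]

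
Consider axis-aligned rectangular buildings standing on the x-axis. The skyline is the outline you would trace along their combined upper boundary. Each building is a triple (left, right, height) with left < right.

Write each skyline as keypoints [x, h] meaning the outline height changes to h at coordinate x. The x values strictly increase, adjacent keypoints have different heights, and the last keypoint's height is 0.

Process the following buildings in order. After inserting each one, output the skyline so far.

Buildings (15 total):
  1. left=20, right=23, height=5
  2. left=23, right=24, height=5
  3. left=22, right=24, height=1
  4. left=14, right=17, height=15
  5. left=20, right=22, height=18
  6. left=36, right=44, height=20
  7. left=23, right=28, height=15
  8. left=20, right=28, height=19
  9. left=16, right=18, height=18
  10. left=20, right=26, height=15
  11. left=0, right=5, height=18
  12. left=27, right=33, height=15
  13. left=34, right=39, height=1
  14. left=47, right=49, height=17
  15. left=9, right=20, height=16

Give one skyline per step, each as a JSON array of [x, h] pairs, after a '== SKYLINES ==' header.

== SKYLINES ==
[[20,5],[23,0]]
[[20,5],[24,0]]
[[20,5],[24,0]]
[[14,15],[17,0],[20,5],[24,0]]
[[14,15],[17,0],[20,18],[22,5],[24,0]]
[[14,15],[17,0],[20,18],[22,5],[24,0],[36,20],[44,0]]
[[14,15],[17,0],[20,18],[22,5],[23,15],[28,0],[36,20],[44,0]]
[[14,15],[17,0],[20,19],[28,0],[36,20],[44,0]]
[[14,15],[16,18],[18,0],[20,19],[28,0],[36,20],[44,0]]
[[14,15],[16,18],[18,0],[20,19],[28,0],[36,20],[44,0]]
[[0,18],[5,0],[14,15],[16,18],[18,0],[20,19],[28,0],[36,20],[44,0]]
[[0,18],[5,0],[14,15],[16,18],[18,0],[20,19],[28,15],[33,0],[36,20],[44,0]]
[[0,18],[5,0],[14,15],[16,18],[18,0],[20,19],[28,15],[33,0],[34,1],[36,20],[44,0]]
[[0,18],[5,0],[14,15],[16,18],[18,0],[20,19],[28,15],[33,0],[34,1],[36,20],[44,0],[47,17],[49,0]]
[[0,18],[5,0],[9,16],[16,18],[18,16],[20,19],[28,15],[33,0],[34,1],[36,20],[44,0],[47,17],[49,0]]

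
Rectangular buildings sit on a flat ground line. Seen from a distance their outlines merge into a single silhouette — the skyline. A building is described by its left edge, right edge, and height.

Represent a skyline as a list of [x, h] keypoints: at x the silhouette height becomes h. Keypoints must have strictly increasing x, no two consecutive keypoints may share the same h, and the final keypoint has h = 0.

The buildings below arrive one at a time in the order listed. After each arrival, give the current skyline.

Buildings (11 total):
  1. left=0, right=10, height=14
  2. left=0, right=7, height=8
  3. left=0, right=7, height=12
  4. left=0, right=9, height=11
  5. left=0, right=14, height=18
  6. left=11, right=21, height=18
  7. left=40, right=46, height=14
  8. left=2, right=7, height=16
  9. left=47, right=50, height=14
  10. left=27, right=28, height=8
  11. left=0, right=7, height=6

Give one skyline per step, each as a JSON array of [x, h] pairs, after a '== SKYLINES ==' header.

== SKYLINES ==
[[0,14],[10,0]]
[[0,14],[10,0]]
[[0,14],[10,0]]
[[0,14],[10,0]]
[[0,18],[14,0]]
[[0,18],[21,0]]
[[0,18],[21,0],[40,14],[46,0]]
[[0,18],[21,0],[40,14],[46,0]]
[[0,18],[21,0],[40,14],[46,0],[47,14],[50,0]]
[[0,18],[21,0],[27,8],[28,0],[40,14],[46,0],[47,14],[50,0]]
[[0,18],[21,0],[27,8],[28,0],[40,14],[46,0],[47,14],[50,0]]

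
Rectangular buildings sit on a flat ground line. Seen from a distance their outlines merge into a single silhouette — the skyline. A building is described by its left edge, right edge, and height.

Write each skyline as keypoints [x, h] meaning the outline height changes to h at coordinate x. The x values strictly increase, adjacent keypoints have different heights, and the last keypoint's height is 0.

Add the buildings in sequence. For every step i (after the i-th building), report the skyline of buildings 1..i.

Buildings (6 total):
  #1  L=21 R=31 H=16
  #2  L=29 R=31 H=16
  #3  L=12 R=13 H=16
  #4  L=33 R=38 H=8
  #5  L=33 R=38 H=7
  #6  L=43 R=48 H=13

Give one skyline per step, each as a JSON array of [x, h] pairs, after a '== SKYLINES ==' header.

== SKYLINES ==
[[21,16],[31,0]]
[[21,16],[31,0]]
[[12,16],[13,0],[21,16],[31,0]]
[[12,16],[13,0],[21,16],[31,0],[33,8],[38,0]]
[[12,16],[13,0],[21,16],[31,0],[33,8],[38,0]]
[[12,16],[13,0],[21,16],[31,0],[33,8],[38,0],[43,13],[48,0]]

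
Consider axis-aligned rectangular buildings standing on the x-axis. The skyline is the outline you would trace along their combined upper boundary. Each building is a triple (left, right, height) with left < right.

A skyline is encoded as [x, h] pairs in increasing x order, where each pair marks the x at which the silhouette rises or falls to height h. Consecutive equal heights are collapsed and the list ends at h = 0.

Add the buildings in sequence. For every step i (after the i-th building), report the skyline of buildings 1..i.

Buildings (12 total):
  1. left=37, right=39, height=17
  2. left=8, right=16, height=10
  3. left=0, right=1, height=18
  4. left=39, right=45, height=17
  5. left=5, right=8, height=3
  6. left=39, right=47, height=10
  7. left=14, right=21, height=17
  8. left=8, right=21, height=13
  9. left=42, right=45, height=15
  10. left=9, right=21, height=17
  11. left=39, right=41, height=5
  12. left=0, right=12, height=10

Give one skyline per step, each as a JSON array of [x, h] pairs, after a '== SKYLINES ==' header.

== SKYLINES ==
[[37,17],[39,0]]
[[8,10],[16,0],[37,17],[39,0]]
[[0,18],[1,0],[8,10],[16,0],[37,17],[39,0]]
[[0,18],[1,0],[8,10],[16,0],[37,17],[45,0]]
[[0,18],[1,0],[5,3],[8,10],[16,0],[37,17],[45,0]]
[[0,18],[1,0],[5,3],[8,10],[16,0],[37,17],[45,10],[47,0]]
[[0,18],[1,0],[5,3],[8,10],[14,17],[21,0],[37,17],[45,10],[47,0]]
[[0,18],[1,0],[5,3],[8,13],[14,17],[21,0],[37,17],[45,10],[47,0]]
[[0,18],[1,0],[5,3],[8,13],[14,17],[21,0],[37,17],[45,10],[47,0]]
[[0,18],[1,0],[5,3],[8,13],[9,17],[21,0],[37,17],[45,10],[47,0]]
[[0,18],[1,0],[5,3],[8,13],[9,17],[21,0],[37,17],[45,10],[47,0]]
[[0,18],[1,10],[8,13],[9,17],[21,0],[37,17],[45,10],[47,0]]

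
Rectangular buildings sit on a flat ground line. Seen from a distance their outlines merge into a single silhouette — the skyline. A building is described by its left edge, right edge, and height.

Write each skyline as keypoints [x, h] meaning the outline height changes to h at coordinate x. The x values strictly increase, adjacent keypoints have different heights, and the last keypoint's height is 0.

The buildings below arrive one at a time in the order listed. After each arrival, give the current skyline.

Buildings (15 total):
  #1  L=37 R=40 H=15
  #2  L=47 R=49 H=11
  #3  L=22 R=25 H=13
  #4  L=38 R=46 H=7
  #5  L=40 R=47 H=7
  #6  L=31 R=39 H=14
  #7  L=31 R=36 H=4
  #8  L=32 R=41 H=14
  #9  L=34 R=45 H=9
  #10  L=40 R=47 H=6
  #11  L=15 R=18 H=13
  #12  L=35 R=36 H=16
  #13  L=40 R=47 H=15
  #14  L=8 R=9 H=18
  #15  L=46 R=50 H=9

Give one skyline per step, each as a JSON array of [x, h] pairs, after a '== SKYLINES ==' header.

== SKYLINES ==
[[37,15],[40,0]]
[[37,15],[40,0],[47,11],[49,0]]
[[22,13],[25,0],[37,15],[40,0],[47,11],[49,0]]
[[22,13],[25,0],[37,15],[40,7],[46,0],[47,11],[49,0]]
[[22,13],[25,0],[37,15],[40,7],[47,11],[49,0]]
[[22,13],[25,0],[31,14],[37,15],[40,7],[47,11],[49,0]]
[[22,13],[25,0],[31,14],[37,15],[40,7],[47,11],[49,0]]
[[22,13],[25,0],[31,14],[37,15],[40,14],[41,7],[47,11],[49,0]]
[[22,13],[25,0],[31,14],[37,15],[40,14],[41,9],[45,7],[47,11],[49,0]]
[[22,13],[25,0],[31,14],[37,15],[40,14],[41,9],[45,7],[47,11],[49,0]]
[[15,13],[18,0],[22,13],[25,0],[31,14],[37,15],[40,14],[41,9],[45,7],[47,11],[49,0]]
[[15,13],[18,0],[22,13],[25,0],[31,14],[35,16],[36,14],[37,15],[40,14],[41,9],[45,7],[47,11],[49,0]]
[[15,13],[18,0],[22,13],[25,0],[31,14],[35,16],[36,14],[37,15],[47,11],[49,0]]
[[8,18],[9,0],[15,13],[18,0],[22,13],[25,0],[31,14],[35,16],[36,14],[37,15],[47,11],[49,0]]
[[8,18],[9,0],[15,13],[18,0],[22,13],[25,0],[31,14],[35,16],[36,14],[37,15],[47,11],[49,9],[50,0]]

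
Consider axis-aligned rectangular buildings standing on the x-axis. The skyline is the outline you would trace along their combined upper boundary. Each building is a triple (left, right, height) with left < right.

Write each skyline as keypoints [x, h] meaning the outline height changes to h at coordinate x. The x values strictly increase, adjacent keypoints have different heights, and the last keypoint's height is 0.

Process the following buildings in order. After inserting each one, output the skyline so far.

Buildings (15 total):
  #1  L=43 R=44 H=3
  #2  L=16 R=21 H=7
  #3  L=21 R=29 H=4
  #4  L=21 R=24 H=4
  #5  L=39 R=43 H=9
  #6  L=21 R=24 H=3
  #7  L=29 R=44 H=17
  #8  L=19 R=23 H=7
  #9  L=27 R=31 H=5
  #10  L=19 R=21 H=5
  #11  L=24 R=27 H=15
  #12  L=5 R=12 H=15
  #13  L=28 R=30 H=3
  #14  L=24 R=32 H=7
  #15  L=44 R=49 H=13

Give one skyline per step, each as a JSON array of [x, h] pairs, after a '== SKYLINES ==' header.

== SKYLINES ==
[[43,3],[44,0]]
[[16,7],[21,0],[43,3],[44,0]]
[[16,7],[21,4],[29,0],[43,3],[44,0]]
[[16,7],[21,4],[29,0],[43,3],[44,0]]
[[16,7],[21,4],[29,0],[39,9],[43,3],[44,0]]
[[16,7],[21,4],[29,0],[39,9],[43,3],[44,0]]
[[16,7],[21,4],[29,17],[44,0]]
[[16,7],[23,4],[29,17],[44,0]]
[[16,7],[23,4],[27,5],[29,17],[44,0]]
[[16,7],[23,4],[27,5],[29,17],[44,0]]
[[16,7],[23,4],[24,15],[27,5],[29,17],[44,0]]
[[5,15],[12,0],[16,7],[23,4],[24,15],[27,5],[29,17],[44,0]]
[[5,15],[12,0],[16,7],[23,4],[24,15],[27,5],[29,17],[44,0]]
[[5,15],[12,0],[16,7],[23,4],[24,15],[27,7],[29,17],[44,0]]
[[5,15],[12,0],[16,7],[23,4],[24,15],[27,7],[29,17],[44,13],[49,0]]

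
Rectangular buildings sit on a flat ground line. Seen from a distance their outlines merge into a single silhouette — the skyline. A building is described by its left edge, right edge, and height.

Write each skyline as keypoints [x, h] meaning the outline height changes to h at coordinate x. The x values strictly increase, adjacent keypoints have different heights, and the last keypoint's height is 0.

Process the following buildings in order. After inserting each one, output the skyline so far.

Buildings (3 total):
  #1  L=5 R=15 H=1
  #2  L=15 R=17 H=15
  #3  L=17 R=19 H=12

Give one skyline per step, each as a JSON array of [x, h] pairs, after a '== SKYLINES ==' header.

== SKYLINES ==
[[5,1],[15,0]]
[[5,1],[15,15],[17,0]]
[[5,1],[15,15],[17,12],[19,0]]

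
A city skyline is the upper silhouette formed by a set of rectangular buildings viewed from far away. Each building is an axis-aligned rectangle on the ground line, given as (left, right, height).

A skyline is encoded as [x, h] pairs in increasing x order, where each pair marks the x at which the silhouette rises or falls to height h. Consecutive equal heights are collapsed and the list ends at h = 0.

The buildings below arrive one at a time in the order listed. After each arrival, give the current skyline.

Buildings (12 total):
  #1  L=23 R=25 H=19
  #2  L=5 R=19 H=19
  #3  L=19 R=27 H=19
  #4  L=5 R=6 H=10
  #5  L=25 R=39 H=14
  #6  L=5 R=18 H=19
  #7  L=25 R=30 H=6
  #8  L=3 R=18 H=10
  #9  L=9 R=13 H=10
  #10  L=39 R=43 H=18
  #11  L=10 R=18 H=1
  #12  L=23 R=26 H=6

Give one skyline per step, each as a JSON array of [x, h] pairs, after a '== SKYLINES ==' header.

== SKYLINES ==
[[23,19],[25,0]]
[[5,19],[19,0],[23,19],[25,0]]
[[5,19],[27,0]]
[[5,19],[27,0]]
[[5,19],[27,14],[39,0]]
[[5,19],[27,14],[39,0]]
[[5,19],[27,14],[39,0]]
[[3,10],[5,19],[27,14],[39,0]]
[[3,10],[5,19],[27,14],[39,0]]
[[3,10],[5,19],[27,14],[39,18],[43,0]]
[[3,10],[5,19],[27,14],[39,18],[43,0]]
[[3,10],[5,19],[27,14],[39,18],[43,0]]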